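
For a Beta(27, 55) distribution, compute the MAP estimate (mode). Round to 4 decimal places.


MAP = mode = (a-1)/(a+b-2)
= (27-1)/(27+55-2)
= 26/80 = 0.325

0.325


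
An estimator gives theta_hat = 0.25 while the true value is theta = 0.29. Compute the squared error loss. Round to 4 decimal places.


The squared error loss is (theta_hat - theta)^2
= (0.25 - 0.29)^2
= (-0.04)^2 = 0.0016

0.0016


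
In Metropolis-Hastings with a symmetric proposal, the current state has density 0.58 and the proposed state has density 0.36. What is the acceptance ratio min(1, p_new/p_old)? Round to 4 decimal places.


Ratio = p_new / p_old = 0.36 / 0.58 = 0.6207
Acceptance = min(1, 0.6207) = 0.6207

0.6207


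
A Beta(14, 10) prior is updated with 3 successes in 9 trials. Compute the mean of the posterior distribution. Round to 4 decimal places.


After update: Beta(17, 16)
Mean = 17 / (17 + 16) = 17 / 33
= 0.5152

0.5152


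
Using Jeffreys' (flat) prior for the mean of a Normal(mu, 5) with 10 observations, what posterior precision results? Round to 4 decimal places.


Flat prior means prior precision is 0.
Posterior precision = n / sigma^2 = 10/5 = 2.0

2.0


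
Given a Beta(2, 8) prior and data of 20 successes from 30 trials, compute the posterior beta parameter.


Number of failures = 30 - 20 = 10
Posterior beta = 8 + 10 = 18

18


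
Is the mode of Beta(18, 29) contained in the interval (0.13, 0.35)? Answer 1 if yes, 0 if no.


Mode = (a-1)/(a+b-2) = 17/45 = 0.3778
Interval: (0.13, 0.35)
Contains mode? 0

0


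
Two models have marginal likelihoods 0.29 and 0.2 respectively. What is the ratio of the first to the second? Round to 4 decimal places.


Evidence ratio = 0.29 / 0.2
= 1.45

1.45


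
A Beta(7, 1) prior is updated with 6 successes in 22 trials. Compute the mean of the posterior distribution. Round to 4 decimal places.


After update: Beta(13, 17)
Mean = 13 / (13 + 17) = 13 / 30
= 0.4333

0.4333


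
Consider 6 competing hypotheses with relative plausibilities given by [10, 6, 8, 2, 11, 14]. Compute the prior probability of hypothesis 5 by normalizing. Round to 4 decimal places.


Sum of weights = 10 + 6 + 8 + 2 + 11 + 14 = 51
Normalized prior for H5 = 11 / 51
= 0.2157

0.2157


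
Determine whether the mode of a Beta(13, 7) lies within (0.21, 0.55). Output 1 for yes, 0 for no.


First find the mode: (a-1)/(a+b-2) = 0.6667
Is 0.6667 in (0.21, 0.55)? 0

0


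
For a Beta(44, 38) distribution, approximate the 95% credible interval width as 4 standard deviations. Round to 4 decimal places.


Variance of Beta(a,b) = ab / ((a+b)^2 * (a+b+1))
= 44*38 / ((82)^2 * 83)
= 0.003
SD = sqrt(0.003) = 0.0547
Width = 4 * SD = 0.2189

0.2189


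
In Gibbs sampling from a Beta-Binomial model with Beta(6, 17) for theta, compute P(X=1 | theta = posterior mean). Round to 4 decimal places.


Posterior mean = alpha/(alpha+beta) = 6/23 = 0.2609
P(X=1|theta=mean) = theta = 0.2609

0.2609


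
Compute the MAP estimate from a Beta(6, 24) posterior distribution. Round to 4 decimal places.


MAP = mode of Beta distribution
= (alpha - 1)/(alpha + beta - 2)
= (6-1)/(6+24-2)
= 5/28 = 0.1786

0.1786


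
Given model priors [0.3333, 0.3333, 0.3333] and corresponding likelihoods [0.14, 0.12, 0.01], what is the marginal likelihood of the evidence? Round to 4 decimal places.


P(E) = sum_i P(M_i) P(E|M_i)
= 0.0467 + 0.04 + 0.0033
= 0.09

0.09


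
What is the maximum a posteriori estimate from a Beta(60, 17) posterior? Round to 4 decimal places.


The MAP estimate equals the mode of the distribution.
Mode of Beta(a,b) = (a-1)/(a+b-2)
= 59/75
= 0.7867

0.7867


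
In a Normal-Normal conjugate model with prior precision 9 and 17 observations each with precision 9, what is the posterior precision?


Posterior precision = prior precision + n * observation precision
= 9 + 17 * 9
= 9 + 153 = 162

162


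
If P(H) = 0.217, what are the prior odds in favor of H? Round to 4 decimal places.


Prior odds = P(H) / (1 - P(H))
= 0.217 / 0.783
= 0.2771

0.2771


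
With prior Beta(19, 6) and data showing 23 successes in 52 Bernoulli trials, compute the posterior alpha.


Conjugate update: alpha_posterior = alpha_prior + k
= 19 + 23 = 42

42


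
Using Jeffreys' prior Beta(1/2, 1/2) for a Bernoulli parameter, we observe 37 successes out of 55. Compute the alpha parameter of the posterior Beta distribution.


Conjugate update: Beta(0.5 + k, 0.5 + n - k).
k = 37, n - k = 18
Posterior alpha = 0.5 + k = 0.5 + 37 = 37.5

37.5


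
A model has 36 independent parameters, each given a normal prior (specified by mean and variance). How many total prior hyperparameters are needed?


Each normal prior needs 2 hyperparameters (mean and variance).
Total = 2 * 36 = 72

72


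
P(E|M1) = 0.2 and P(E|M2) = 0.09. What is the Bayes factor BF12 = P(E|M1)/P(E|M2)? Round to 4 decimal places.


Bayes factor BF12 = P(E|M1) / P(E|M2)
= 0.2 / 0.09
= 2.2222

2.2222


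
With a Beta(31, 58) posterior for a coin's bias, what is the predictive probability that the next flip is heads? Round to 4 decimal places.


The predictive probability equals the posterior mean.
P(next = heads) = alpha / (alpha + beta)
= 31 / 89 = 0.3483

0.3483


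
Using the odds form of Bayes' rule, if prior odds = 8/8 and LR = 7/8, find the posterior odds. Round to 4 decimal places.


Bayes' rule in odds form: posterior odds = prior odds * LR
= (8 * 7) / (8 * 8)
= 56/64 = 0.875

0.875


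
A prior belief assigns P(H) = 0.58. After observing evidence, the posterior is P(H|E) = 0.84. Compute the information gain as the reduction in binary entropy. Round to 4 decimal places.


H(prior) = -0.58*log2(0.58) - 0.42*log2(0.42)
= 0.9815
H(post) = -0.84*log2(0.84) - 0.16*log2(0.16)
= 0.6343
IG = 0.9815 - 0.6343 = 0.3471

0.3471


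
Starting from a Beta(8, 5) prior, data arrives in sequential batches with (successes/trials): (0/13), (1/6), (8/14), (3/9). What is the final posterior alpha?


In sequential Bayesian updating, we sum all successes.
Total successes = 12
Final alpha = 8 + 12 = 20

20


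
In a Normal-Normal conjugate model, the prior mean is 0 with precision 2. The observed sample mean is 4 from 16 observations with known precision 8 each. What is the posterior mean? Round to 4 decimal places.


Posterior precision = tau0 + n*tau = 2 + 16*8 = 130
Posterior mean = (tau0*mu0 + n*tau*xbar) / posterior_precision
= (2*0 + 16*8*4) / 130
= 512 / 130 = 3.9385

3.9385


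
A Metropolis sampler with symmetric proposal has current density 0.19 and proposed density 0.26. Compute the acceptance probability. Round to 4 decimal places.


For symmetric proposals, acceptance = min(1, pi(x*)/pi(x))
= min(1, 0.26/0.19)
= min(1, 1.3684) = 1.0

1.0


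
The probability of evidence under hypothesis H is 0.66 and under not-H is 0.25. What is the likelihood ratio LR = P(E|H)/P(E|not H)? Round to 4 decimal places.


LR = 0.66 / 0.25
= 2.64

2.64


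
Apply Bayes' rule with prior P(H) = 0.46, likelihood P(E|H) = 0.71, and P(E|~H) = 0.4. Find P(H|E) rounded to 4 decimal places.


Step 1: Compute marginal P(E) = P(E|H)P(H) + P(E|~H)P(~H)
= 0.71*0.46 + 0.4*0.54 = 0.5426
Step 2: P(H|E) = P(E|H)P(H)/P(E) = 0.3266/0.5426
= 0.6019

0.6019


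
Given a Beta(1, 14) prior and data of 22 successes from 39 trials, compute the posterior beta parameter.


Number of failures = 39 - 22 = 17
Posterior beta = 14 + 17 = 31

31


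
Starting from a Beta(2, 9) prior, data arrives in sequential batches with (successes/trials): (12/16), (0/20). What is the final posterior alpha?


In sequential Bayesian updating, we sum all successes.
Total successes = 12
Final alpha = 2 + 12 = 14

14


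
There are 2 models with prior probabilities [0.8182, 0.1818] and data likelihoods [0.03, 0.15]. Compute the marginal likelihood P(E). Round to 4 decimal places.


P(E) = sum over models of P(M_i) * P(E|M_i)
= 0.8182*0.03 + 0.1818*0.15
= 0.0518

0.0518


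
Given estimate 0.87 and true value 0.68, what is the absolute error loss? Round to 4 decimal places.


Absolute error = |estimate - true|
= |0.19| = 0.19

0.19


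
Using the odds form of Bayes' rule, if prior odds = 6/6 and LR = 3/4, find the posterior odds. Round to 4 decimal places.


Bayes' rule in odds form: posterior odds = prior odds * LR
= (6 * 3) / (6 * 4)
= 18/24 = 0.75

0.75


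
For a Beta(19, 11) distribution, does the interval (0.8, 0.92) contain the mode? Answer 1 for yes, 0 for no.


Mode of Beta(a,b) = (a-1)/(a+b-2)
= (19-1)/(19+11-2) = 0.6429
Check: 0.8 <= 0.6429 <= 0.92?
Result: 0

0


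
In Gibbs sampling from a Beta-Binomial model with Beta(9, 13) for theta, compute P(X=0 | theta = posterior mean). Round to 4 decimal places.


Posterior mean = alpha/(alpha+beta) = 9/22 = 0.4091
P(X=0|theta=mean) = 1 - theta = 0.5909

0.5909


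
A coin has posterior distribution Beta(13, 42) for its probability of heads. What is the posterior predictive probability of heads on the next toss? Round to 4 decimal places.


Posterior predictive = E[theta] = alpha/(alpha+beta)
= 13/55
= 0.2364

0.2364


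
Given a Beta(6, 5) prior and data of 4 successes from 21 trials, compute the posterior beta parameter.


Number of failures = 21 - 4 = 17
Posterior beta = 5 + 17 = 22

22


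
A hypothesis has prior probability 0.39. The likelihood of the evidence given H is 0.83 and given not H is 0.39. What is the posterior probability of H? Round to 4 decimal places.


Using Bayes' theorem:
P(E) = 0.39 * 0.83 + 0.61 * 0.39
P(E) = 0.5616
P(H|E) = (0.39 * 0.83) / 0.5616 = 0.5764

0.5764


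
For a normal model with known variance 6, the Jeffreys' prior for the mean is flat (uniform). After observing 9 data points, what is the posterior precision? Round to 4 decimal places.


Jeffreys' prior for normal mean (known variance) is flat.
Prior precision = 0.
Posterior precision = prior_prec + n/sigma^2 = 0 + 9/6
= 1.5

1.5


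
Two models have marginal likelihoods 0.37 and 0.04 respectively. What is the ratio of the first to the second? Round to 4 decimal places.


Evidence ratio = 0.37 / 0.04
= 9.25

9.25


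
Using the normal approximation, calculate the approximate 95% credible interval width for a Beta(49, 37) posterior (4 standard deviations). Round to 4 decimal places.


Var(Beta) = 49*37/(86^2 * 87) = 0.0028
SD = 0.0531
Width ~ 4*SD = 0.2123

0.2123


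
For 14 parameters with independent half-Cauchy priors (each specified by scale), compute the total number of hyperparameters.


A half-Cauchy prior has 1 hyperparameter per parameter.
Total = 14 * 1 = 14

14


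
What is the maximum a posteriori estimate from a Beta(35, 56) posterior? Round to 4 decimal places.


The MAP estimate equals the mode of the distribution.
Mode of Beta(a,b) = (a-1)/(a+b-2)
= 34/89
= 0.382

0.382


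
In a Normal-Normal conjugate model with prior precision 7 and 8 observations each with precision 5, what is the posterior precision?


Posterior precision = prior precision + n * observation precision
= 7 + 8 * 5
= 7 + 40 = 47

47


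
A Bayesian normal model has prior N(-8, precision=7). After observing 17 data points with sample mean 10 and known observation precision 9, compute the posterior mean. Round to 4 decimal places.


Posterior mean = (prior_precision * prior_mean + n * data_precision * data_mean) / (prior_precision + n * data_precision)
Numerator = 7*-8 + 17*9*10 = 1474
Denominator = 7 + 17*9 = 160
Posterior mean = 9.2125

9.2125


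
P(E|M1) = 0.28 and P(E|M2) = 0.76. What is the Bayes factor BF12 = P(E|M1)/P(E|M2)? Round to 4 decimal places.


Bayes factor BF12 = P(E|M1) / P(E|M2)
= 0.28 / 0.76
= 0.3684

0.3684


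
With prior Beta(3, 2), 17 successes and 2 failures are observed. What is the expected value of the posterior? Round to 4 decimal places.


Posterior = Beta(20, 4)
E[theta] = alpha/(alpha+beta)
= 20/24 = 0.8333

0.8333


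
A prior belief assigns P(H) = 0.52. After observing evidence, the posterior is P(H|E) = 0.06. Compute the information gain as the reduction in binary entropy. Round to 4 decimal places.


H(prior) = -0.52*log2(0.52) - 0.48*log2(0.48)
= 0.9988
H(post) = -0.06*log2(0.06) - 0.94*log2(0.94)
= 0.3274
IG = 0.9988 - 0.3274 = 0.6714

0.6714


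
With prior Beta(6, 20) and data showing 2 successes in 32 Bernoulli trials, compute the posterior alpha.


Conjugate update: alpha_posterior = alpha_prior + k
= 6 + 2 = 8

8


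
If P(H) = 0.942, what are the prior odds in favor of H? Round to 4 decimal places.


Prior odds = P(H) / (1 - P(H))
= 0.942 / 0.058
= 16.2414

16.2414


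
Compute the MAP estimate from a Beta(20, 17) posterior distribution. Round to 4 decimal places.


MAP = mode of Beta distribution
= (alpha - 1)/(alpha + beta - 2)
= (20-1)/(20+17-2)
= 19/35 = 0.5429

0.5429


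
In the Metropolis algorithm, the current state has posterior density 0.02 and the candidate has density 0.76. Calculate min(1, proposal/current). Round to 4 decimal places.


Ratio = 0.76/0.02 = 38.0
Acceptance probability = min(1, 38.0)
= 1.0

1.0


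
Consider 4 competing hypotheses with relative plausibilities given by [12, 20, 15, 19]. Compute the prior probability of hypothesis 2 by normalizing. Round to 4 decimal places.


Sum of weights = 12 + 20 + 15 + 19 = 66
Normalized prior for H2 = 20 / 66
= 0.303

0.303


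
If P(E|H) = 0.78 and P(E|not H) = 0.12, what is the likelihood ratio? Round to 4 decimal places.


Likelihood ratio = P(E|H) / P(E|not H)
= 0.78 / 0.12
= 6.5

6.5


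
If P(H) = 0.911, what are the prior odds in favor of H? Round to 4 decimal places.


Prior odds = P(H) / (1 - P(H))
= 0.911 / 0.089
= 10.236

10.236


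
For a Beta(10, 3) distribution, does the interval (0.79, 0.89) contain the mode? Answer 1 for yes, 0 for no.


Mode of Beta(a,b) = (a-1)/(a+b-2)
= (10-1)/(10+3-2) = 0.8182
Check: 0.79 <= 0.8182 <= 0.89?
Result: 1

1


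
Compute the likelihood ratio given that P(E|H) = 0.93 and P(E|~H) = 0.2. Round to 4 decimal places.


LR = P(E|H) / P(E|~H)
= 0.93 / 0.2 = 4.65

4.65


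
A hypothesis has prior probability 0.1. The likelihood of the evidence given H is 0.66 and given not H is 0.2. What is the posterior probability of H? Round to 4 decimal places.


Using Bayes' theorem:
P(E) = 0.1 * 0.66 + 0.9 * 0.2
P(E) = 0.246
P(H|E) = (0.1 * 0.66) / 0.246 = 0.2683

0.2683


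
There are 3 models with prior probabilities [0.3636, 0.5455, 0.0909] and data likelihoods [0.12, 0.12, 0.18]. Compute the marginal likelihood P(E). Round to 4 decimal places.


P(E) = sum over models of P(M_i) * P(E|M_i)
= 0.3636*0.12 + 0.5455*0.12 + 0.0909*0.18
= 0.1255

0.1255


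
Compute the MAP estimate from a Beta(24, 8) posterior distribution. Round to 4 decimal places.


MAP = mode of Beta distribution
= (alpha - 1)/(alpha + beta - 2)
= (24-1)/(24+8-2)
= 23/30 = 0.7667

0.7667


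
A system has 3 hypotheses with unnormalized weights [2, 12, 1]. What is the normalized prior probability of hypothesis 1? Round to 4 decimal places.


The normalized prior is the weight divided by the total.
Total weight = 15
P(H1) = 2 / 15 = 0.1333

0.1333


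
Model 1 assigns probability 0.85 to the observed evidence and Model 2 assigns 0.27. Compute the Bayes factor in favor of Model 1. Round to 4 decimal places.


BF = P(data|M1) / P(data|M2)
= 0.85 / 0.27 = 3.1481

3.1481


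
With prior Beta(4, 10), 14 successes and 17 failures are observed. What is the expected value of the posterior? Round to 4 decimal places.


Posterior = Beta(18, 27)
E[theta] = alpha/(alpha+beta)
= 18/45 = 0.4

0.4


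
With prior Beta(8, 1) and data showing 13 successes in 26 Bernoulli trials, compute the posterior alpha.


Conjugate update: alpha_posterior = alpha_prior + k
= 8 + 13 = 21

21


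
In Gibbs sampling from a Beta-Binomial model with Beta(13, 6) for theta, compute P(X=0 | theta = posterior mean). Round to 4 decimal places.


Posterior mean = alpha/(alpha+beta) = 13/19 = 0.6842
P(X=0|theta=mean) = 1 - theta = 0.3158

0.3158


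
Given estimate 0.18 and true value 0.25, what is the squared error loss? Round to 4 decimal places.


Squared error = (estimate - true)^2
Difference = -0.07
Loss = -0.07^2 = 0.0049

0.0049


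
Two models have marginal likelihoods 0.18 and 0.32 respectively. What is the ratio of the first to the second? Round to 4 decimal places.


Evidence ratio = 0.18 / 0.32
= 0.5625

0.5625


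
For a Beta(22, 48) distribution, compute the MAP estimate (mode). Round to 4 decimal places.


MAP = mode = (a-1)/(a+b-2)
= (22-1)/(22+48-2)
= 21/68 = 0.3088

0.3088


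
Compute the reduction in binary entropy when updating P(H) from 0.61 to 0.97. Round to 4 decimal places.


H_before = -p*log2(p) - (1-p)*log2(1-p) for p=0.61: 0.9648
H_after for p=0.97: 0.1944
Reduction = 0.9648 - 0.1944 = 0.7704

0.7704


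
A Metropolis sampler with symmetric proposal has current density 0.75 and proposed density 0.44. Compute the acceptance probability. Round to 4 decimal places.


For symmetric proposals, acceptance = min(1, pi(x*)/pi(x))
= min(1, 0.44/0.75)
= min(1, 0.5867) = 0.5867

0.5867


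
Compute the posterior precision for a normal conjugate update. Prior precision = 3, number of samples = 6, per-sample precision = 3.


tau_post = tau_0 + n * tau
= 3 + 6 * 3 = 21

21


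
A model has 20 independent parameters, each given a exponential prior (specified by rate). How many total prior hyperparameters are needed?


Each exponential prior needs 1 hyperparameter (rate).
Total = 1 * 20 = 20

20


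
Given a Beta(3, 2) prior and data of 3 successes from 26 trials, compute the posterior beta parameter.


Number of failures = 26 - 3 = 23
Posterior beta = 2 + 23 = 25

25


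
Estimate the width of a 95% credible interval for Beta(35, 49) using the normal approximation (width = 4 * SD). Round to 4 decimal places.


For Beta(a,b): Var = ab/((a+b)^2(a+b+1))
Var = 0.0029, SD = 0.0535
Approximate 95% CI width = 4 * 0.0535 = 0.2139

0.2139


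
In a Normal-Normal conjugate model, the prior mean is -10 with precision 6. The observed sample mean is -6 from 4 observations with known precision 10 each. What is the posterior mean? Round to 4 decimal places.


Posterior precision = tau0 + n*tau = 6 + 4*10 = 46
Posterior mean = (tau0*mu0 + n*tau*xbar) / posterior_precision
= (6*-10 + 4*10*-6) / 46
= -300 / 46 = -6.5217

-6.5217


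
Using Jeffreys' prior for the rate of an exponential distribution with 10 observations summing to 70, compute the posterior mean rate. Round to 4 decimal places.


Jeffreys' prior leads to posterior Gamma(10, 70).
Mean = 10/70 = 0.1429

0.1429


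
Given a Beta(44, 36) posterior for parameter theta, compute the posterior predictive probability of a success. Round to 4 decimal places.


For a Beta-Bernoulli model, the predictive probability is the mean:
P(success) = 44/(44+36) = 44/80 = 0.55

0.55


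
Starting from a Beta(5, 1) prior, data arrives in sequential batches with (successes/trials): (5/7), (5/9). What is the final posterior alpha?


In sequential Bayesian updating, we sum all successes.
Total successes = 10
Final alpha = 5 + 10 = 15

15


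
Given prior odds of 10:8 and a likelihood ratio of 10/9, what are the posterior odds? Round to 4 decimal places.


Posterior odds = prior odds * LR
Prior odds = 10/8 = 1.25
LR = 10/9 = 1.1111
Posterior odds = 1.25 * 1.1111 = 1.3889

1.3889


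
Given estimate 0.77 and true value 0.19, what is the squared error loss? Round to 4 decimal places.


Squared error = (estimate - true)^2
Difference = 0.58
Loss = 0.58^2 = 0.3364

0.3364


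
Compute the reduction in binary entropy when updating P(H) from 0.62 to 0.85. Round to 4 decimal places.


H_before = -p*log2(p) - (1-p)*log2(1-p) for p=0.62: 0.958
H_after for p=0.85: 0.6098
Reduction = 0.958 - 0.6098 = 0.3482

0.3482


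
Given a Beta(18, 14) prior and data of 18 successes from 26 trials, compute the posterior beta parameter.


Number of failures = 26 - 18 = 8
Posterior beta = 14 + 8 = 22

22


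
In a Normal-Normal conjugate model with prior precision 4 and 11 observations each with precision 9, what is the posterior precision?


Posterior precision = prior precision + n * observation precision
= 4 + 11 * 9
= 4 + 99 = 103

103


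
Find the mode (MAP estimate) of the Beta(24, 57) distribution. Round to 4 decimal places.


For Beta(a,b) with a,b > 1:
Mode = (a-1)/(a+b-2) = (24-1)/(81-2)
= 23/79 = 0.2911

0.2911


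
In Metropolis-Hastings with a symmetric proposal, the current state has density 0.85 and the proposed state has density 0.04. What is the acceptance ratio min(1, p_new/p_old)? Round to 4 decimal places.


Ratio = p_new / p_old = 0.04 / 0.85 = 0.0471
Acceptance = min(1, 0.0471) = 0.0471

0.0471


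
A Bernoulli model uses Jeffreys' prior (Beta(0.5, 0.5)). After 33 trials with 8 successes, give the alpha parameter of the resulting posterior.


Posterior = Beta(prior_alpha + successes, prior_beta + failures)
= Beta(0.5 + 8, 0.5 + 25)
Posterior alpha = 0.5 + k = 0.5 + 8 = 8.5

8.5


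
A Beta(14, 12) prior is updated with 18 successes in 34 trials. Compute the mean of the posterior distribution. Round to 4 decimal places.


After update: Beta(32, 28)
Mean = 32 / (32 + 28) = 32 / 60
= 0.5333

0.5333


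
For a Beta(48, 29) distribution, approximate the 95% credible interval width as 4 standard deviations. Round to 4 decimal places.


Variance of Beta(a,b) = ab / ((a+b)^2 * (a+b+1))
= 48*29 / ((77)^2 * 78)
= 0.003
SD = sqrt(0.003) = 0.0549
Width = 4 * SD = 0.2195

0.2195


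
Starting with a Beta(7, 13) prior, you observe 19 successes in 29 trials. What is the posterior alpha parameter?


For a Beta-Binomial conjugate model:
Posterior alpha = prior alpha + number of successes
= 7 + 19 = 26

26


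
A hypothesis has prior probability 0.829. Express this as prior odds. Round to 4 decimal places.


Odds = P(H) / P(not H) = 0.829 / 0.171
= 4.848

4.848


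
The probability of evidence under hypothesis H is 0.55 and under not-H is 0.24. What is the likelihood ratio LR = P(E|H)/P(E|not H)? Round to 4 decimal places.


LR = 0.55 / 0.24
= 2.2917

2.2917


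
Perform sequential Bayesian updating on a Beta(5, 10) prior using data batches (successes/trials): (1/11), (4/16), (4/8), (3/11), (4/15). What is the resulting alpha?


Accumulate successes: 16
Posterior alpha = prior alpha + sum of successes
= 5 + 16 = 21

21


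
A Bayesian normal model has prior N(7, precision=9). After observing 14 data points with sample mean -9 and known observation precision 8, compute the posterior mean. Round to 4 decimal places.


Posterior mean = (prior_precision * prior_mean + n * data_precision * data_mean) / (prior_precision + n * data_precision)
Numerator = 9*7 + 14*8*-9 = -945
Denominator = 9 + 14*8 = 121
Posterior mean = -7.8099

-7.8099


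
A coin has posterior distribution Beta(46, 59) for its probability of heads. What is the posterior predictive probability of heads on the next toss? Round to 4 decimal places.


Posterior predictive = E[theta] = alpha/(alpha+beta)
= 46/105
= 0.4381

0.4381


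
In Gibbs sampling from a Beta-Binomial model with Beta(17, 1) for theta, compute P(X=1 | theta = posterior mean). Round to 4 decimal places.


Posterior mean = alpha/(alpha+beta) = 17/18 = 0.9444
P(X=1|theta=mean) = theta = 0.9444

0.9444


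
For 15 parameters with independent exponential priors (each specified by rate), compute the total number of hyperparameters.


A exponential prior has 1 hyperparameter per parameter.
Total = 15 * 1 = 15

15


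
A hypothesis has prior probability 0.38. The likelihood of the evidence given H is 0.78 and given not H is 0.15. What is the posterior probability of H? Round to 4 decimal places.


Using Bayes' theorem:
P(E) = 0.38 * 0.78 + 0.62 * 0.15
P(E) = 0.3894
P(H|E) = (0.38 * 0.78) / 0.3894 = 0.7612

0.7612


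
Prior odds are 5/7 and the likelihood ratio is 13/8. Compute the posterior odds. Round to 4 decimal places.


Posterior odds = prior odds * likelihood ratio
= (5/7) * (13/8)
= 65 / 56
= 1.1607

1.1607


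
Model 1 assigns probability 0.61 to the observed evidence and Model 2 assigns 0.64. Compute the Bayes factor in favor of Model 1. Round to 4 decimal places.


BF = P(data|M1) / P(data|M2)
= 0.61 / 0.64 = 0.9531

0.9531


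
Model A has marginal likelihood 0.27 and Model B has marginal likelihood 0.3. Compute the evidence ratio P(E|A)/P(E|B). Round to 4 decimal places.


Evidence ratio = P(E|A) / P(E|B)
= 0.27 / 0.3
= 0.9

0.9


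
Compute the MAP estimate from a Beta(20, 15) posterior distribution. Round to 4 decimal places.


MAP = mode of Beta distribution
= (alpha - 1)/(alpha + beta - 2)
= (20-1)/(20+15-2)
= 19/33 = 0.5758

0.5758


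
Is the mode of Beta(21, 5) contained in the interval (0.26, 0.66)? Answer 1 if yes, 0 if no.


Mode = (a-1)/(a+b-2) = 20/24 = 0.8333
Interval: (0.26, 0.66)
Contains mode? 0

0


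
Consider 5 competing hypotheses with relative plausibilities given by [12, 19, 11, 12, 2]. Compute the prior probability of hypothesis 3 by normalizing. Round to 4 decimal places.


Sum of weights = 12 + 19 + 11 + 12 + 2 = 56
Normalized prior for H3 = 11 / 56
= 0.1964

0.1964


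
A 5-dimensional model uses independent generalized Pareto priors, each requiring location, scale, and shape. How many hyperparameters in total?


Per parameter: 3 (location, scale, and shape).
Total = 5 * 3 = 15

15


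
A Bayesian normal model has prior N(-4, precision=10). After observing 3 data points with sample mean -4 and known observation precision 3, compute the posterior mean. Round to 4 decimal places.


Posterior mean = (prior_precision * prior_mean + n * data_precision * data_mean) / (prior_precision + n * data_precision)
Numerator = 10*-4 + 3*3*-4 = -76
Denominator = 10 + 3*3 = 19
Posterior mean = -4.0

-4.0


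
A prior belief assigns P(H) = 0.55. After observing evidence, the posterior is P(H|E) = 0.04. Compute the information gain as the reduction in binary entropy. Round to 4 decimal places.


H(prior) = -0.55*log2(0.55) - 0.45*log2(0.45)
= 0.9928
H(post) = -0.04*log2(0.04) - 0.96*log2(0.96)
= 0.2423
IG = 0.9928 - 0.2423 = 0.7505

0.7505


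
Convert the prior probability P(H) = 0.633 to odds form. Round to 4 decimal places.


P(not H) = 1 - 0.633 = 0.367
Odds = 0.633 / 0.367 = 1.7248

1.7248


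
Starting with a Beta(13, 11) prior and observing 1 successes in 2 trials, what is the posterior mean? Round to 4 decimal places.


Posterior parameters: alpha = 13 + 1 = 14
beta = 11 + 1 = 12
Posterior mean = alpha / (alpha + beta) = 14 / 26
= 0.5385

0.5385


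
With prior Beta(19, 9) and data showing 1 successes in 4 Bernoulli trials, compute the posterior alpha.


Conjugate update: alpha_posterior = alpha_prior + k
= 19 + 1 = 20

20


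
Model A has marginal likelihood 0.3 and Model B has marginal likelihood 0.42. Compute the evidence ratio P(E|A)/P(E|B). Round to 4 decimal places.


Evidence ratio = P(E|A) / P(E|B)
= 0.3 / 0.42
= 0.7143

0.7143


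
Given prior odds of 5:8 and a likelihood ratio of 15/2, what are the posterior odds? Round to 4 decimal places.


Posterior odds = prior odds * LR
Prior odds = 5/8 = 0.625
LR = 15/2 = 7.5
Posterior odds = 0.625 * 7.5 = 4.6875

4.6875


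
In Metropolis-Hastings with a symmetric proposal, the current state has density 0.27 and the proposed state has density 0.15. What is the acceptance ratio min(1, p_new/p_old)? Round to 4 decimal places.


Ratio = p_new / p_old = 0.15 / 0.27 = 0.5556
Acceptance = min(1, 0.5556) = 0.5556

0.5556


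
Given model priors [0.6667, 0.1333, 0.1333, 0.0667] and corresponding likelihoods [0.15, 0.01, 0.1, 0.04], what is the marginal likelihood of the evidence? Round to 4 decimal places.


P(E) = sum_i P(M_i) P(E|M_i)
= 0.1 + 0.0013 + 0.0133 + 0.0027
= 0.1173

0.1173


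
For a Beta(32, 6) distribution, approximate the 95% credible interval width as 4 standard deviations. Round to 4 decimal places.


Variance of Beta(a,b) = ab / ((a+b)^2 * (a+b+1))
= 32*6 / ((38)^2 * 39)
= 0.0034
SD = sqrt(0.0034) = 0.0584
Width = 4 * SD = 0.2336

0.2336


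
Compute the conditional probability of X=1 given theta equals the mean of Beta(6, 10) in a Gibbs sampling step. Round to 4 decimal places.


Mean of Beta(6, 10) = 0.375
P(X=1 | theta=0.375) = 0.375

0.375


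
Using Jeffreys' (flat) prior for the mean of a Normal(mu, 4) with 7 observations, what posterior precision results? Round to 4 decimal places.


Flat prior means prior precision is 0.
Posterior precision = n / sigma^2 = 7/4 = 1.75

1.75


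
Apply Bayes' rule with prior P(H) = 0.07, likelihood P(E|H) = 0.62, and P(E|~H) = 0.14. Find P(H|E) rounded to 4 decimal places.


Step 1: Compute marginal P(E) = P(E|H)P(H) + P(E|~H)P(~H)
= 0.62*0.07 + 0.14*0.93 = 0.1736
Step 2: P(H|E) = P(E|H)P(H)/P(E) = 0.0434/0.1736
= 0.25

0.25


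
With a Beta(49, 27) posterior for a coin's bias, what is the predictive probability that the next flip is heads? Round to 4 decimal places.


The predictive probability equals the posterior mean.
P(next = heads) = alpha / (alpha + beta)
= 49 / 76 = 0.6447

0.6447


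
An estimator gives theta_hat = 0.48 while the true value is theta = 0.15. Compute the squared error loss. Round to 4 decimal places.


The squared error loss is (theta_hat - theta)^2
= (0.48 - 0.15)^2
= (0.33)^2 = 0.1089

0.1089


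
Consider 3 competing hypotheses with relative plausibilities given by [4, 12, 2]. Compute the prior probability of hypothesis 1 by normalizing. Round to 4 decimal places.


Sum of weights = 4 + 12 + 2 = 18
Normalized prior for H1 = 4 / 18
= 0.2222

0.2222


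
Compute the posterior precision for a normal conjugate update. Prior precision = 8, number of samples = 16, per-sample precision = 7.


tau_post = tau_0 + n * tau
= 8 + 16 * 7 = 120

120


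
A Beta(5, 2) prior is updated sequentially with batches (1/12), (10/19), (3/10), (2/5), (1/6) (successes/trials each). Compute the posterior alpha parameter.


Sequential conjugate updating is equivalent to a single batch update.
Total successes across all batches = 17
alpha_posterior = alpha_prior + total_successes = 5 + 17
= 22

22


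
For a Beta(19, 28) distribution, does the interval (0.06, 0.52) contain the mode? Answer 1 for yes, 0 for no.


Mode of Beta(a,b) = (a-1)/(a+b-2)
= (19-1)/(19+28-2) = 0.4
Check: 0.06 <= 0.4 <= 0.52?
Result: 1

1


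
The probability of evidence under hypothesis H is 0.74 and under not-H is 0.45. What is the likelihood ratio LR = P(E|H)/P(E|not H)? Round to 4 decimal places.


LR = 0.74 / 0.45
= 1.6444

1.6444


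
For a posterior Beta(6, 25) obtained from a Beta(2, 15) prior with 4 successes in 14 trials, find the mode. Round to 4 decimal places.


Mode = (alpha - 1) / (alpha + beta - 2)
= 5 / 29
= 0.1724

0.1724


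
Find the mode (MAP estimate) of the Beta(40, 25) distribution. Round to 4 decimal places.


For Beta(a,b) with a,b > 1:
Mode = (a-1)/(a+b-2) = (40-1)/(65-2)
= 39/63 = 0.619

0.619


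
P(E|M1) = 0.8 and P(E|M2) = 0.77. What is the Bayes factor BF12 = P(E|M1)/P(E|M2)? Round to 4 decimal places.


Bayes factor BF12 = P(E|M1) / P(E|M2)
= 0.8 / 0.77
= 1.039

1.039


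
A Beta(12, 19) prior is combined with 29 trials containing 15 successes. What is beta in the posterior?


In conjugate updating:
beta_posterior = beta_prior + (n - k)
= 19 + (29 - 15)
= 19 + 14 = 33

33


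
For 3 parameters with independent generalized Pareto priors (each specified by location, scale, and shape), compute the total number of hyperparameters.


A generalized Pareto prior has 3 hyperparameters per parameter.
Total = 3 * 3 = 9

9


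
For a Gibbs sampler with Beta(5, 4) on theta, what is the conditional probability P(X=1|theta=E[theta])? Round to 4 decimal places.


E[theta] = 5/(5+4) = 0.5556
P(X=1|theta) = theta = 0.5556

0.5556


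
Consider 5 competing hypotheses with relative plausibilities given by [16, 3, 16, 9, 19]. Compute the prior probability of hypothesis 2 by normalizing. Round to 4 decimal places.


Sum of weights = 16 + 3 + 16 + 9 + 19 = 63
Normalized prior for H2 = 3 / 63
= 0.0476

0.0476


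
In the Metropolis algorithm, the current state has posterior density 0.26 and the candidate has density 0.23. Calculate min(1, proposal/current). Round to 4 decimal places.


Ratio = 0.23/0.26 = 0.8846
Acceptance probability = min(1, 0.8846)
= 0.8846

0.8846


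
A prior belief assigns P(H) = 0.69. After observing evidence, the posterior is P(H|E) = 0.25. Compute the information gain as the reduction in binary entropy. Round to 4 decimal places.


H(prior) = -0.69*log2(0.69) - 0.31*log2(0.31)
= 0.8932
H(post) = -0.25*log2(0.25) - 0.75*log2(0.75)
= 0.8113
IG = 0.8932 - 0.8113 = 0.0819

0.0819


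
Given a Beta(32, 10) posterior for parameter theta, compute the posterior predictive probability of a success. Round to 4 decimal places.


For a Beta-Bernoulli model, the predictive probability is the mean:
P(success) = 32/(32+10) = 32/42 = 0.7619

0.7619


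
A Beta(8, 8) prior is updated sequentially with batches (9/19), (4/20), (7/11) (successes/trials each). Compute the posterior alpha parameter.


Sequential conjugate updating is equivalent to a single batch update.
Total successes across all batches = 20
alpha_posterior = alpha_prior + total_successes = 8 + 20
= 28

28


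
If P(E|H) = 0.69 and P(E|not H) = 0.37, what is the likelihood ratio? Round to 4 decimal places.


Likelihood ratio = P(E|H) / P(E|not H)
= 0.69 / 0.37
= 1.8649

1.8649


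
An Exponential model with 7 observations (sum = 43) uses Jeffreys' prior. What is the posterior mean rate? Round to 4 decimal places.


Posterior Gamma(7, 43)
E[lambda] = 7/43 = 0.1628

0.1628


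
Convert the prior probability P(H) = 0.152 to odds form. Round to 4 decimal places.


P(not H) = 1 - 0.152 = 0.848
Odds = 0.152 / 0.848 = 0.1792

0.1792


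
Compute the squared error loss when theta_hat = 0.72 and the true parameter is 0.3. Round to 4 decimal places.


L = (theta_hat - theta_true)^2
= (0.72 - 0.3)^2
= 0.42^2 = 0.1764

0.1764


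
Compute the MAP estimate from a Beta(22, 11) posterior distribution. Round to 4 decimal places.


MAP = mode of Beta distribution
= (alpha - 1)/(alpha + beta - 2)
= (22-1)/(22+11-2)
= 21/31 = 0.6774

0.6774


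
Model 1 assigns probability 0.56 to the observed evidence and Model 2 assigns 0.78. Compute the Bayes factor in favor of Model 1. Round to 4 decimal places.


BF = P(data|M1) / P(data|M2)
= 0.56 / 0.78 = 0.7179

0.7179


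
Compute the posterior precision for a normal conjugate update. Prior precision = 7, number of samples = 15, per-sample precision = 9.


tau_post = tau_0 + n * tau
= 7 + 15 * 9 = 142

142


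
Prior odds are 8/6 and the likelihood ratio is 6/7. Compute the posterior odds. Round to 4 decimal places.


Posterior odds = prior odds * likelihood ratio
= (8/6) * (6/7)
= 48 / 42
= 1.1429

1.1429


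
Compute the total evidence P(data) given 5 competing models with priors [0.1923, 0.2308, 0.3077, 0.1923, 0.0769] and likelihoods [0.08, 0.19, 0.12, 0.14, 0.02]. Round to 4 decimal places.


Marginal likelihood = sum P(model_i) * P(data|model_i)
Model 1: 0.1923 * 0.08 = 0.0154
Model 2: 0.2308 * 0.19 = 0.0439
Model 3: 0.3077 * 0.12 = 0.0369
Model 4: 0.1923 * 0.14 = 0.0269
Model 5: 0.0769 * 0.02 = 0.0015
Total = 0.1246

0.1246


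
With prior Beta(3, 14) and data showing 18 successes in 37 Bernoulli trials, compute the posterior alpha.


Conjugate update: alpha_posterior = alpha_prior + k
= 3 + 18 = 21

21


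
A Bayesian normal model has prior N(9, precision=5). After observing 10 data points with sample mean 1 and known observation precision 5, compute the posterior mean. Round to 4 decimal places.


Posterior mean = (prior_precision * prior_mean + n * data_precision * data_mean) / (prior_precision + n * data_precision)
Numerator = 5*9 + 10*5*1 = 95
Denominator = 5 + 10*5 = 55
Posterior mean = 1.7273

1.7273


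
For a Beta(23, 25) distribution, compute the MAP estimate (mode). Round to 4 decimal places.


MAP = mode = (a-1)/(a+b-2)
= (23-1)/(23+25-2)
= 22/46 = 0.4783

0.4783


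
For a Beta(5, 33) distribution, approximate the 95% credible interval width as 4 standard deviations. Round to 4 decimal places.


Variance of Beta(a,b) = ab / ((a+b)^2 * (a+b+1))
= 5*33 / ((38)^2 * 39)
= 0.0029
SD = sqrt(0.0029) = 0.0541
Width = 4 * SD = 0.2165

0.2165


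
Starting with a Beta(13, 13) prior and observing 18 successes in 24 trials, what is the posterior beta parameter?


Posterior beta = prior beta + failures
Failures = 24 - 18 = 6
beta_post = 13 + 6 = 19

19


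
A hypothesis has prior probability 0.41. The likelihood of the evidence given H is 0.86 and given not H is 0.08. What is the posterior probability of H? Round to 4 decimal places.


Using Bayes' theorem:
P(E) = 0.41 * 0.86 + 0.59 * 0.08
P(E) = 0.3998
P(H|E) = (0.41 * 0.86) / 0.3998 = 0.8819

0.8819


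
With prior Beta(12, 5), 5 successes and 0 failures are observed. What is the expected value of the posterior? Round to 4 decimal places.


Posterior = Beta(17, 5)
E[theta] = alpha/(alpha+beta)
= 17/22 = 0.7727

0.7727


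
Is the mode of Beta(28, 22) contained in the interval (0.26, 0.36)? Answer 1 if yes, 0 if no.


Mode = (a-1)/(a+b-2) = 27/48 = 0.5625
Interval: (0.26, 0.36)
Contains mode? 0

0


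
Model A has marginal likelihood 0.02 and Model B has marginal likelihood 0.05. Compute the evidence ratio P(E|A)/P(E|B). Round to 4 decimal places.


Evidence ratio = P(E|A) / P(E|B)
= 0.02 / 0.05
= 0.4

0.4


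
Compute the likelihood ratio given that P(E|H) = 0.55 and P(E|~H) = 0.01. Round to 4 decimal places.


LR = P(E|H) / P(E|~H)
= 0.55 / 0.01 = 55.0

55.0


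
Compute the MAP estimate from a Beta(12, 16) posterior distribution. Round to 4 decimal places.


MAP = mode of Beta distribution
= (alpha - 1)/(alpha + beta - 2)
= (12-1)/(12+16-2)
= 11/26 = 0.4231

0.4231


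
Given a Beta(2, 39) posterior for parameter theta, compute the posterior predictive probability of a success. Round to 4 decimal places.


For a Beta-Bernoulli model, the predictive probability is the mean:
P(success) = 2/(2+39) = 2/41 = 0.0488

0.0488


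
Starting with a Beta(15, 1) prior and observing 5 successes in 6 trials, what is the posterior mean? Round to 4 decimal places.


Posterior parameters: alpha = 15 + 5 = 20
beta = 1 + 1 = 2
Posterior mean = alpha / (alpha + beta) = 20 / 22
= 0.9091

0.9091


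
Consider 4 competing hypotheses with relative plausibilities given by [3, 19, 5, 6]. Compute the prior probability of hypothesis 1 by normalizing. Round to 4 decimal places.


Sum of weights = 3 + 19 + 5 + 6 = 33
Normalized prior for H1 = 3 / 33
= 0.0909

0.0909


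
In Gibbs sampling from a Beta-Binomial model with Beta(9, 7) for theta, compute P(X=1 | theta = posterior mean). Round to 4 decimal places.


Posterior mean = alpha/(alpha+beta) = 9/16 = 0.5625
P(X=1|theta=mean) = theta = 0.5625

0.5625


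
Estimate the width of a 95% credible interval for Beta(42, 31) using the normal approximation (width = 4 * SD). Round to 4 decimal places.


For Beta(a,b): Var = ab/((a+b)^2(a+b+1))
Var = 0.0033, SD = 0.0575
Approximate 95% CI width = 4 * 0.0575 = 0.2298

0.2298


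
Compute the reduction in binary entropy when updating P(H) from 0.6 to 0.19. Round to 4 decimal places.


H_before = -p*log2(p) - (1-p)*log2(1-p) for p=0.6: 0.971
H_after for p=0.19: 0.7015
Reduction = 0.971 - 0.7015 = 0.2695

0.2695
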